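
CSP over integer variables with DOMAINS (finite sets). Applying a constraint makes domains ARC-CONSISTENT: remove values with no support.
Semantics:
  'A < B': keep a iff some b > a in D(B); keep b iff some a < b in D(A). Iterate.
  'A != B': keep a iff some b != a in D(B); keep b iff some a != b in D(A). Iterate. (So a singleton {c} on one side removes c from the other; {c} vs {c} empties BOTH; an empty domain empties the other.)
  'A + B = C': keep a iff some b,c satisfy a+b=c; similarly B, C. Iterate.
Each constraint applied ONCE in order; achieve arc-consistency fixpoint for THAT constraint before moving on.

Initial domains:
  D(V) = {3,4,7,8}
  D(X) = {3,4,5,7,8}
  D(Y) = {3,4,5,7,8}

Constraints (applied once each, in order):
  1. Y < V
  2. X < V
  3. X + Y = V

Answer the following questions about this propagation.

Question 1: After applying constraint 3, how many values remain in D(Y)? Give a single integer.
Answer: 3

Derivation:
Constraint 1 (Y < V) on D(Y)={3,4,5,7,8} D(V)={3,4,7,8}: Y {3,4,5,7,8}->{3,4,5,7}; V {3,4,7,8}->{4,7,8}
Constraint 2 (X < V) on D(X)={3,4,5,7,8} D(V)={4,7,8}: X {3,4,5,7,8}->{3,4,5,7}
Constraint 3 (X + Y = V) on D(X)={3,4,5,7} D(Y)={3,4,5,7} D(V)={4,7,8}: X {3,4,5,7}->{3,4,5}; Y {3,4,5,7}->{3,4,5}; V {4,7,8}->{7,8}
So after constraint 3: D(Y)={3,4,5}, size = 3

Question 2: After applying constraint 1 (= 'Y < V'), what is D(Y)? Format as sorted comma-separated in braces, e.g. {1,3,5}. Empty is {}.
Constraint 1 (Y < V) on D(Y)={3,4,5,7,8} D(V)={3,4,7,8}: Y {3,4,5,7,8}->{3,4,5,7}; V {3,4,7,8}->{4,7,8}
So after constraint 1: D(Y) = {3,4,5,7}

Answer: {3,4,5,7}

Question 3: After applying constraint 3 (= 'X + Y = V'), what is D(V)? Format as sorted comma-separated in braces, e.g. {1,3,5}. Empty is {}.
Answer: {7,8}

Derivation:
Constraint 1 (Y < V) on D(Y)={3,4,5,7,8} D(V)={3,4,7,8}: Y {3,4,5,7,8}->{3,4,5,7}; V {3,4,7,8}->{4,7,8}
Constraint 2 (X < V) on D(X)={3,4,5,7,8} D(V)={4,7,8}: X {3,4,5,7,8}->{3,4,5,7}
Constraint 3 (X + Y = V) on D(X)={3,4,5,7} D(Y)={3,4,5,7} D(V)={4,7,8}: X {3,4,5,7}->{3,4,5}; Y {3,4,5,7}->{3,4,5}; V {4,7,8}->{7,8}
So after constraint 3: D(V) = {7,8}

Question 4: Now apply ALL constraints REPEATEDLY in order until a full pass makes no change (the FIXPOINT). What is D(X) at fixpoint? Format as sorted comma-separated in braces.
pass 0 (initial): D(X)={3,4,5,7,8}
pass 1: V {3,4,7,8}->{7,8}; X {3,4,5,7,8}->{3,4,5}; Y {3,4,5,7,8}->{3,4,5}
pass 2: no change
Fixpoint after 2 passes: D(X) = {3,4,5}

Answer: {3,4,5}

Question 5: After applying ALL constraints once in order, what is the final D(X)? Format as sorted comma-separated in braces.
Answer: {3,4,5}

Derivation:
Constraint 1 (Y < V) on D(Y)={3,4,5,7,8} D(V)={3,4,7,8}: Y {3,4,5,7,8}->{3,4,5,7}; V {3,4,7,8}->{4,7,8}
Constraint 2 (X < V) on D(X)={3,4,5,7,8} D(V)={4,7,8}: X {3,4,5,7,8}->{3,4,5,7}
Constraint 3 (X + Y = V) on D(X)={3,4,5,7} D(Y)={3,4,5,7} D(V)={4,7,8}: X {3,4,5,7}->{3,4,5}; Y {3,4,5,7}->{3,4,5}; V {4,7,8}->{7,8}
So after all 3 constraints: D(X) = {3,4,5}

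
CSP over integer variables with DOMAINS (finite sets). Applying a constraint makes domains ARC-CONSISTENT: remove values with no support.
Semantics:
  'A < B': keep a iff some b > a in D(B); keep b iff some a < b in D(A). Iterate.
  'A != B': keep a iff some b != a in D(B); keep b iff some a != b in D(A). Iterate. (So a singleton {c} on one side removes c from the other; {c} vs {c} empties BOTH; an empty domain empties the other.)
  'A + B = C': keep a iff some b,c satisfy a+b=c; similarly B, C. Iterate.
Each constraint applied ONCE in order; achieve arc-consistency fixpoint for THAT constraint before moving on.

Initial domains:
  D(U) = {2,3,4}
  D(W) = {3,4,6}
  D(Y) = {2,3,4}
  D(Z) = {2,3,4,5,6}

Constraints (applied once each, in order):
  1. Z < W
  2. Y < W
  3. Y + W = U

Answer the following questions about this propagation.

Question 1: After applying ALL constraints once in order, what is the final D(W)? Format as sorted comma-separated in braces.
Answer: {}

Derivation:
Constraint 1 (Z < W) on D(Z)={2,3,4,5,6} D(W)={3,4,6}: Z {2,3,4,5,6}->{2,3,4,5}
Constraint 2 (Y < W) on D(Y)={2,3,4} D(W)={3,4,6}: no change
Constraint 3 (Y + W = U) on D(Y)={2,3,4} D(W)={3,4,6} D(U)={2,3,4}: Y {2,3,4}->{}; W {3,4,6}->{}; U {2,3,4}->{}
So after all 3 constraints: D(W) = {}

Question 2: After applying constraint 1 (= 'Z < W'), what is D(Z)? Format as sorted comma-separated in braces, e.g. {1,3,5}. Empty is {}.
Answer: {2,3,4,5}

Derivation:
Constraint 1 (Z < W) on D(Z)={2,3,4,5,6} D(W)={3,4,6}: Z {2,3,4,5,6}->{2,3,4,5}
So after constraint 1: D(Z) = {2,3,4,5}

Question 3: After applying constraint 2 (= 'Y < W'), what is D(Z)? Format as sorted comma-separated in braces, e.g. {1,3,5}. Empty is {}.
Answer: {2,3,4,5}

Derivation:
Constraint 1 (Z < W) on D(Z)={2,3,4,5,6} D(W)={3,4,6}: Z {2,3,4,5,6}->{2,3,4,5}
Constraint 2 (Y < W) on D(Y)={2,3,4} D(W)={3,4,6}: no change
So after constraint 2: D(Z) = {2,3,4,5}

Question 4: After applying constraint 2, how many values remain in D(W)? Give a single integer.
Constraint 1 (Z < W) on D(Z)={2,3,4,5,6} D(W)={3,4,6}: Z {2,3,4,5,6}->{2,3,4,5}
Constraint 2 (Y < W) on D(Y)={2,3,4} D(W)={3,4,6}: no change
So after constraint 2: D(W)={3,4,6}, size = 3

Answer: 3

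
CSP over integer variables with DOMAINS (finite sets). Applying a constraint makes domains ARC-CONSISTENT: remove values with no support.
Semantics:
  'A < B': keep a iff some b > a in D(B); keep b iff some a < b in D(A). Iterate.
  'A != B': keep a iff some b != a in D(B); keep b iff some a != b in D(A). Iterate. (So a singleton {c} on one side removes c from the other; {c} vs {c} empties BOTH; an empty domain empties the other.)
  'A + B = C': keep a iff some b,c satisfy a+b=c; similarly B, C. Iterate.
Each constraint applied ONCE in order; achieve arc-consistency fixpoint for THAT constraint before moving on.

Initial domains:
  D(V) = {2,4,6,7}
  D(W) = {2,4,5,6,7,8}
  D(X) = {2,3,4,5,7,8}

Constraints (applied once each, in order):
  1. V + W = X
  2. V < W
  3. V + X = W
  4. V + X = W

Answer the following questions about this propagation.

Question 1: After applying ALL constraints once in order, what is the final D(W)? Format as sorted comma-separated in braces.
Constraint 1 (V + W = X) on D(V)={2,4,6,7} D(W)={2,4,5,6,7,8} D(X)={2,3,4,5,7,8}: V {2,4,6,7}->{2,4,6}; W {2,4,5,6,7,8}->{2,4,5,6}; X {2,3,4,5,7,8}->{4,7,8}
Constraint 2 (V < W) on D(V)={2,4,6} D(W)={2,4,5,6}: V {2,4,6}->{2,4}; W {2,4,5,6}->{4,5,6}
Constraint 3 (V + X = W) on D(V)={2,4} D(X)={4,7,8} D(W)={4,5,6}: V {2,4}->{2}; X {4,7,8}->{4}; W {4,5,6}->{6}
Constraint 4 (V + X = W) on D(V)={2} D(X)={4} D(W)={6}: no change
So after all 4 constraints: D(W) = {6}

Answer: {6}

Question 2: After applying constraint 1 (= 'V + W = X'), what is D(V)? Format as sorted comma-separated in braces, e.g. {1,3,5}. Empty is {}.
Answer: {2,4,6}

Derivation:
Constraint 1 (V + W = X) on D(V)={2,4,6,7} D(W)={2,4,5,6,7,8} D(X)={2,3,4,5,7,8}: V {2,4,6,7}->{2,4,6}; W {2,4,5,6,7,8}->{2,4,5,6}; X {2,3,4,5,7,8}->{4,7,8}
So after constraint 1: D(V) = {2,4,6}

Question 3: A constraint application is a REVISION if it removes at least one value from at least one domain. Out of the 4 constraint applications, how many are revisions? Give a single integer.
Constraint 1 (V + W = X) on D(V)={2,4,6,7} D(W)={2,4,5,6,7,8} D(X)={2,3,4,5,7,8}: V {2,4,6,7}->{2,4,6}; W {2,4,5,6,7,8}->{2,4,5,6}; X {2,3,4,5,7,8}->{4,7,8} => REVISION
Constraint 2 (V < W) on D(V)={2,4,6} D(W)={2,4,5,6}: V {2,4,6}->{2,4}; W {2,4,5,6}->{4,5,6} => REVISION
Constraint 3 (V + X = W) on D(V)={2,4} D(X)={4,7,8} D(W)={4,5,6}: V {2,4}->{2}; X {4,7,8}->{4}; W {4,5,6}->{6} => REVISION
Constraint 4 (V + X = W) on D(V)={2} D(X)={4} D(W)={6}: no change => not a revision
Total revisions = 3

Answer: 3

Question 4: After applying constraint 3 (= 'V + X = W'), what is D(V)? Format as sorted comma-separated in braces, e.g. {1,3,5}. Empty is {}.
Constraint 1 (V + W = X) on D(V)={2,4,6,7} D(W)={2,4,5,6,7,8} D(X)={2,3,4,5,7,8}: V {2,4,6,7}->{2,4,6}; W {2,4,5,6,7,8}->{2,4,5,6}; X {2,3,4,5,7,8}->{4,7,8}
Constraint 2 (V < W) on D(V)={2,4,6} D(W)={2,4,5,6}: V {2,4,6}->{2,4}; W {2,4,5,6}->{4,5,6}
Constraint 3 (V + X = W) on D(V)={2,4} D(X)={4,7,8} D(W)={4,5,6}: V {2,4}->{2}; X {4,7,8}->{4}; W {4,5,6}->{6}
So after constraint 3: D(V) = {2}

Answer: {2}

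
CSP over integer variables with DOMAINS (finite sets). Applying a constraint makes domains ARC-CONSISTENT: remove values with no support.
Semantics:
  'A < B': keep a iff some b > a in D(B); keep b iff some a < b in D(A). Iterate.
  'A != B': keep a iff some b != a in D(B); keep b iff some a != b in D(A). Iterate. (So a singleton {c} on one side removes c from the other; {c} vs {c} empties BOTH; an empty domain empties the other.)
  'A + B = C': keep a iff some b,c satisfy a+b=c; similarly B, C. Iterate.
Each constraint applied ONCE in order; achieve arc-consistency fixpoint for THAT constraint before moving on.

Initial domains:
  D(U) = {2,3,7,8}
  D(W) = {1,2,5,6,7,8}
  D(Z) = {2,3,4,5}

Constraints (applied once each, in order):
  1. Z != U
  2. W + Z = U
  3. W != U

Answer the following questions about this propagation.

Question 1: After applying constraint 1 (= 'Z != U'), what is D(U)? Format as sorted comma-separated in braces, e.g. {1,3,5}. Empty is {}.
Constraint 1 (Z != U) on D(Z)={2,3,4,5} D(U)={2,3,7,8}: no change
So after constraint 1: D(U) = {2,3,7,8}

Answer: {2,3,7,8}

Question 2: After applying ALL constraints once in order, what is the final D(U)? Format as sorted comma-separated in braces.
Constraint 1 (Z != U) on D(Z)={2,3,4,5} D(U)={2,3,7,8}: no change
Constraint 2 (W + Z = U) on D(W)={1,2,5,6,7,8} D(Z)={2,3,4,5} D(U)={2,3,7,8}: W {1,2,5,6,7,8}->{1,2,5,6}; Z {2,3,4,5}->{2,3,5}; U {2,3,7,8}->{3,7,8}
Constraint 3 (W != U) on D(W)={1,2,5,6} D(U)={3,7,8}: no change
So after all 3 constraints: D(U) = {3,7,8}

Answer: {3,7,8}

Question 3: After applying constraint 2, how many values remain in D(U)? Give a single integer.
Answer: 3

Derivation:
Constraint 1 (Z != U) on D(Z)={2,3,4,5} D(U)={2,3,7,8}: no change
Constraint 2 (W + Z = U) on D(W)={1,2,5,6,7,8} D(Z)={2,3,4,5} D(U)={2,3,7,8}: W {1,2,5,6,7,8}->{1,2,5,6}; Z {2,3,4,5}->{2,3,5}; U {2,3,7,8}->{3,7,8}
So after constraint 2: D(U)={3,7,8}, size = 3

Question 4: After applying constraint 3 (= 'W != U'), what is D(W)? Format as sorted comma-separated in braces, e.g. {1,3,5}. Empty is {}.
Answer: {1,2,5,6}

Derivation:
Constraint 1 (Z != U) on D(Z)={2,3,4,5} D(U)={2,3,7,8}: no change
Constraint 2 (W + Z = U) on D(W)={1,2,5,6,7,8} D(Z)={2,3,4,5} D(U)={2,3,7,8}: W {1,2,5,6,7,8}->{1,2,5,6}; Z {2,3,4,5}->{2,3,5}; U {2,3,7,8}->{3,7,8}
Constraint 3 (W != U) on D(W)={1,2,5,6} D(U)={3,7,8}: no change
So after constraint 3: D(W) = {1,2,5,6}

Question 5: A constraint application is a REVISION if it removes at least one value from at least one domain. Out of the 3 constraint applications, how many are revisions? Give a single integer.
Constraint 1 (Z != U) on D(Z)={2,3,4,5} D(U)={2,3,7,8}: no change => not a revision
Constraint 2 (W + Z = U) on D(W)={1,2,5,6,7,8} D(Z)={2,3,4,5} D(U)={2,3,7,8}: W {1,2,5,6,7,8}->{1,2,5,6}; Z {2,3,4,5}->{2,3,5}; U {2,3,7,8}->{3,7,8} => REVISION
Constraint 3 (W != U) on D(W)={1,2,5,6} D(U)={3,7,8}: no change => not a revision
Total revisions = 1

Answer: 1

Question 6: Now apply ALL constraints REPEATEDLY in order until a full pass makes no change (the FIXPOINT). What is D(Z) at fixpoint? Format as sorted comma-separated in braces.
Answer: {2,3,5}

Derivation:
pass 0 (initial): D(Z)={2,3,4,5}
pass 1: U {2,3,7,8}->{3,7,8}; W {1,2,5,6,7,8}->{1,2,5,6}; Z {2,3,4,5}->{2,3,5}
pass 2: no change
Fixpoint after 2 passes: D(Z) = {2,3,5}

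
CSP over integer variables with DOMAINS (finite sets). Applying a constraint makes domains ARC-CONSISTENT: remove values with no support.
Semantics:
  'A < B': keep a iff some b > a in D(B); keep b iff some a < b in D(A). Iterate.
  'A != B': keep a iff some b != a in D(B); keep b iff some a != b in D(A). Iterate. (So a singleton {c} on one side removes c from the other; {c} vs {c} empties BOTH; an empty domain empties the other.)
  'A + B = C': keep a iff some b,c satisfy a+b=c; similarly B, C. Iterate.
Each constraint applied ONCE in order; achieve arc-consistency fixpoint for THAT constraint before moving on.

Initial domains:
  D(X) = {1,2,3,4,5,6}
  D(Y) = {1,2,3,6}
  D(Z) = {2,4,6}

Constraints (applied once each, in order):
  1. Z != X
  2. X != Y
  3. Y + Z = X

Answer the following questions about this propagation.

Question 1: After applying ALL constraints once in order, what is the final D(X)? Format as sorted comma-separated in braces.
Answer: {3,4,5,6}

Derivation:
Constraint 1 (Z != X) on D(Z)={2,4,6} D(X)={1,2,3,4,5,6}: no change
Constraint 2 (X != Y) on D(X)={1,2,3,4,5,6} D(Y)={1,2,3,6}: no change
Constraint 3 (Y + Z = X) on D(Y)={1,2,3,6} D(Z)={2,4,6} D(X)={1,2,3,4,5,6}: Y {1,2,3,6}->{1,2,3}; Z {2,4,6}->{2,4}; X {1,2,3,4,5,6}->{3,4,5,6}
So after all 3 constraints: D(X) = {3,4,5,6}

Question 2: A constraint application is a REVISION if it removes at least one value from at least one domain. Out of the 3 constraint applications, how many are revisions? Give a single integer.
Answer: 1

Derivation:
Constraint 1 (Z != X) on D(Z)={2,4,6} D(X)={1,2,3,4,5,6}: no change => not a revision
Constraint 2 (X != Y) on D(X)={1,2,3,4,5,6} D(Y)={1,2,3,6}: no change => not a revision
Constraint 3 (Y + Z = X) on D(Y)={1,2,3,6} D(Z)={2,4,6} D(X)={1,2,3,4,5,6}: Y {1,2,3,6}->{1,2,3}; Z {2,4,6}->{2,4}; X {1,2,3,4,5,6}->{3,4,5,6} => REVISION
Total revisions = 1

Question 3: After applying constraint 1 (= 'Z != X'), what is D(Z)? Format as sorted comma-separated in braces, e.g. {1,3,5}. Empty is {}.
Constraint 1 (Z != X) on D(Z)={2,4,6} D(X)={1,2,3,4,5,6}: no change
So after constraint 1: D(Z) = {2,4,6}

Answer: {2,4,6}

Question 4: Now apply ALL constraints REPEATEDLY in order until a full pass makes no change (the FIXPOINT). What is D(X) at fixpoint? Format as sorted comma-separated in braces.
Answer: {3,4,5,6}

Derivation:
pass 0 (initial): D(X)={1,2,3,4,5,6}
pass 1: X {1,2,3,4,5,6}->{3,4,5,6}; Y {1,2,3,6}->{1,2,3}; Z {2,4,6}->{2,4}
pass 2: no change
Fixpoint after 2 passes: D(X) = {3,4,5,6}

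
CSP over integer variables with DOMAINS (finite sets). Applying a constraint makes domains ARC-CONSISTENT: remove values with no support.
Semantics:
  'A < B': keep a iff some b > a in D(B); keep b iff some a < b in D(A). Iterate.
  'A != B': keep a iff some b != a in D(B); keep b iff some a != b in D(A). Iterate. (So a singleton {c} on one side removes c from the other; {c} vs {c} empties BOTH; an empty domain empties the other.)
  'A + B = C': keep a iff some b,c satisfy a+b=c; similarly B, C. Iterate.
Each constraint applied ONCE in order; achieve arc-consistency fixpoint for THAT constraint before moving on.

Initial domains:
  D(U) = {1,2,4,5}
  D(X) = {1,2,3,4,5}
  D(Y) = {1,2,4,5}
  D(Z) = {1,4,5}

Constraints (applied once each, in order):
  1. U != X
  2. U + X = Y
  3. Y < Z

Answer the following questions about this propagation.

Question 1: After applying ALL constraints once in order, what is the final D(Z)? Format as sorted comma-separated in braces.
Answer: {4,5}

Derivation:
Constraint 1 (U != X) on D(U)={1,2,4,5} D(X)={1,2,3,4,5}: no change
Constraint 2 (U + X = Y) on D(U)={1,2,4,5} D(X)={1,2,3,4,5} D(Y)={1,2,4,5}: U {1,2,4,5}->{1,2,4}; X {1,2,3,4,5}->{1,2,3,4}; Y {1,2,4,5}->{2,4,5}
Constraint 3 (Y < Z) on D(Y)={2,4,5} D(Z)={1,4,5}: Y {2,4,5}->{2,4}; Z {1,4,5}->{4,5}
So after all 3 constraints: D(Z) = {4,5}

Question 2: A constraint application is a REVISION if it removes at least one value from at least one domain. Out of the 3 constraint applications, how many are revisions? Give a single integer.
Answer: 2

Derivation:
Constraint 1 (U != X) on D(U)={1,2,4,5} D(X)={1,2,3,4,5}: no change => not a revision
Constraint 2 (U + X = Y) on D(U)={1,2,4,5} D(X)={1,2,3,4,5} D(Y)={1,2,4,5}: U {1,2,4,5}->{1,2,4}; X {1,2,3,4,5}->{1,2,3,4}; Y {1,2,4,5}->{2,4,5} => REVISION
Constraint 3 (Y < Z) on D(Y)={2,4,5} D(Z)={1,4,5}: Y {2,4,5}->{2,4}; Z {1,4,5}->{4,5} => REVISION
Total revisions = 2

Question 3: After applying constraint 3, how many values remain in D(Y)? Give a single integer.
Constraint 1 (U != X) on D(U)={1,2,4,5} D(X)={1,2,3,4,5}: no change
Constraint 2 (U + X = Y) on D(U)={1,2,4,5} D(X)={1,2,3,4,5} D(Y)={1,2,4,5}: U {1,2,4,5}->{1,2,4}; X {1,2,3,4,5}->{1,2,3,4}; Y {1,2,4,5}->{2,4,5}
Constraint 3 (Y < Z) on D(Y)={2,4,5} D(Z)={1,4,5}: Y {2,4,5}->{2,4}; Z {1,4,5}->{4,5}
So after constraint 3: D(Y)={2,4}, size = 2

Answer: 2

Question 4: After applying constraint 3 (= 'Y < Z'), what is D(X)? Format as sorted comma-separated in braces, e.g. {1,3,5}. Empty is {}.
Constraint 1 (U != X) on D(U)={1,2,4,5} D(X)={1,2,3,4,5}: no change
Constraint 2 (U + X = Y) on D(U)={1,2,4,5} D(X)={1,2,3,4,5} D(Y)={1,2,4,5}: U {1,2,4,5}->{1,2,4}; X {1,2,3,4,5}->{1,2,3,4}; Y {1,2,4,5}->{2,4,5}
Constraint 3 (Y < Z) on D(Y)={2,4,5} D(Z)={1,4,5}: Y {2,4,5}->{2,4}; Z {1,4,5}->{4,5}
So after constraint 3: D(X) = {1,2,3,4}

Answer: {1,2,3,4}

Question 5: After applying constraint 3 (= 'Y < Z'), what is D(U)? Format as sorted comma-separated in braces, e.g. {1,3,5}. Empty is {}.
Constraint 1 (U != X) on D(U)={1,2,4,5} D(X)={1,2,3,4,5}: no change
Constraint 2 (U + X = Y) on D(U)={1,2,4,5} D(X)={1,2,3,4,5} D(Y)={1,2,4,5}: U {1,2,4,5}->{1,2,4}; X {1,2,3,4,5}->{1,2,3,4}; Y {1,2,4,5}->{2,4,5}
Constraint 3 (Y < Z) on D(Y)={2,4,5} D(Z)={1,4,5}: Y {2,4,5}->{2,4}; Z {1,4,5}->{4,5}
So after constraint 3: D(U) = {1,2,4}

Answer: {1,2,4}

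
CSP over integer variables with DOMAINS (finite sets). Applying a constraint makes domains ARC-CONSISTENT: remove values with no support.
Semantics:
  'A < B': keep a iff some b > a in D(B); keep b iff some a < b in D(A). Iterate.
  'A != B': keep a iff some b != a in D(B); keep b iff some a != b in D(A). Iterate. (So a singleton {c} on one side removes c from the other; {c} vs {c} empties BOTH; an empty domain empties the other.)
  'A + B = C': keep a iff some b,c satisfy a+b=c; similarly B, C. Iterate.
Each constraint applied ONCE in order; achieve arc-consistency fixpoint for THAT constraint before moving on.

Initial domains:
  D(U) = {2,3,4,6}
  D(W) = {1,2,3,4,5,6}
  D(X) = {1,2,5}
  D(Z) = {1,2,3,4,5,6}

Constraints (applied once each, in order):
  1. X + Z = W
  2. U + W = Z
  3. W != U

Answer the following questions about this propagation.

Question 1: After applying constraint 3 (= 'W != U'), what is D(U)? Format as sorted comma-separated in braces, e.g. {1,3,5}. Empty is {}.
Constraint 1 (X + Z = W) on D(X)={1,2,5} D(Z)={1,2,3,4,5,6} D(W)={1,2,3,4,5,6}: Z {1,2,3,4,5,6}->{1,2,3,4,5}; W {1,2,3,4,5,6}->{2,3,4,5,6}
Constraint 2 (U + W = Z) on D(U)={2,3,4,6} D(W)={2,3,4,5,6} D(Z)={1,2,3,4,5}: U {2,3,4,6}->{2,3}; W {2,3,4,5,6}->{2,3}; Z {1,2,3,4,5}->{4,5}
Constraint 3 (W != U) on D(W)={2,3} D(U)={2,3}: no change
So after constraint 3: D(U) = {2,3}

Answer: {2,3}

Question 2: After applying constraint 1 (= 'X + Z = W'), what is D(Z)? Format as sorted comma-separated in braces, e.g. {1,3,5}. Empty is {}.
Answer: {1,2,3,4,5}

Derivation:
Constraint 1 (X + Z = W) on D(X)={1,2,5} D(Z)={1,2,3,4,5,6} D(W)={1,2,3,4,5,6}: Z {1,2,3,4,5,6}->{1,2,3,4,5}; W {1,2,3,4,5,6}->{2,3,4,5,6}
So after constraint 1: D(Z) = {1,2,3,4,5}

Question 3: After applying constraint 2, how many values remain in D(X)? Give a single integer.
Constraint 1 (X + Z = W) on D(X)={1,2,5} D(Z)={1,2,3,4,5,6} D(W)={1,2,3,4,5,6}: Z {1,2,3,4,5,6}->{1,2,3,4,5}; W {1,2,3,4,5,6}->{2,3,4,5,6}
Constraint 2 (U + W = Z) on D(U)={2,3,4,6} D(W)={2,3,4,5,6} D(Z)={1,2,3,4,5}: U {2,3,4,6}->{2,3}; W {2,3,4,5,6}->{2,3}; Z {1,2,3,4,5}->{4,5}
So after constraint 2: D(X)={1,2,5}, size = 3

Answer: 3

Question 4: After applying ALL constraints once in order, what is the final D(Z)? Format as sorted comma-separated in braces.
Answer: {4,5}

Derivation:
Constraint 1 (X + Z = W) on D(X)={1,2,5} D(Z)={1,2,3,4,5,6} D(W)={1,2,3,4,5,6}: Z {1,2,3,4,5,6}->{1,2,3,4,5}; W {1,2,3,4,5,6}->{2,3,4,5,6}
Constraint 2 (U + W = Z) on D(U)={2,3,4,6} D(W)={2,3,4,5,6} D(Z)={1,2,3,4,5}: U {2,3,4,6}->{2,3}; W {2,3,4,5,6}->{2,3}; Z {1,2,3,4,5}->{4,5}
Constraint 3 (W != U) on D(W)={2,3} D(U)={2,3}: no change
So after all 3 constraints: D(Z) = {4,5}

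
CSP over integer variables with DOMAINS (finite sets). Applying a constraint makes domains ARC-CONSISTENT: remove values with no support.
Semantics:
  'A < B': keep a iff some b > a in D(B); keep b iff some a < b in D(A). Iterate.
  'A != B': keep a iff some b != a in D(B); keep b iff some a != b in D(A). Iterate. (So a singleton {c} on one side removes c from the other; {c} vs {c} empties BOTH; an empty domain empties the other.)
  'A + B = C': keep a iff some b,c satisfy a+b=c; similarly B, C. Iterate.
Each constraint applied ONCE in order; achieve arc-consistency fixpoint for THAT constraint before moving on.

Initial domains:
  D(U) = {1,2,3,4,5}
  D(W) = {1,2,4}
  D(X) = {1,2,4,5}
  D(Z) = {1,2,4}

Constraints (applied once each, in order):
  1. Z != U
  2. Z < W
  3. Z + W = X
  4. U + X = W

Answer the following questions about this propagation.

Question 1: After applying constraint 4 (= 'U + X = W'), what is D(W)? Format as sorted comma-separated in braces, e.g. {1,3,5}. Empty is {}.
Constraint 1 (Z != U) on D(Z)={1,2,4} D(U)={1,2,3,4,5}: no change
Constraint 2 (Z < W) on D(Z)={1,2,4} D(W)={1,2,4}: Z {1,2,4}->{1,2}; W {1,2,4}->{2,4}
Constraint 3 (Z + W = X) on D(Z)={1,2} D(W)={2,4} D(X)={1,2,4,5}: X {1,2,4,5}->{4,5}
Constraint 4 (U + X = W) on D(U)={1,2,3,4,5} D(X)={4,5} D(W)={2,4}: U {1,2,3,4,5}->{}; X {4,5}->{}; W {2,4}->{}
So after constraint 4: D(W) = {}

Answer: {}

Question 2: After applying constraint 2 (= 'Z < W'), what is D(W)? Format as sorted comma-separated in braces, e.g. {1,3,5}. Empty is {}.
Answer: {2,4}

Derivation:
Constraint 1 (Z != U) on D(Z)={1,2,4} D(U)={1,2,3,4,5}: no change
Constraint 2 (Z < W) on D(Z)={1,2,4} D(W)={1,2,4}: Z {1,2,4}->{1,2}; W {1,2,4}->{2,4}
So after constraint 2: D(W) = {2,4}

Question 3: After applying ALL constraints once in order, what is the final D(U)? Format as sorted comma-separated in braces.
Answer: {}

Derivation:
Constraint 1 (Z != U) on D(Z)={1,2,4} D(U)={1,2,3,4,5}: no change
Constraint 2 (Z < W) on D(Z)={1,2,4} D(W)={1,2,4}: Z {1,2,4}->{1,2}; W {1,2,4}->{2,4}
Constraint 3 (Z + W = X) on D(Z)={1,2} D(W)={2,4} D(X)={1,2,4,5}: X {1,2,4,5}->{4,5}
Constraint 4 (U + X = W) on D(U)={1,2,3,4,5} D(X)={4,5} D(W)={2,4}: U {1,2,3,4,5}->{}; X {4,5}->{}; W {2,4}->{}
So after all 4 constraints: D(U) = {}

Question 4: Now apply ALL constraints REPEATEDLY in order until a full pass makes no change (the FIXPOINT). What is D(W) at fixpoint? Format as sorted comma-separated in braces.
Answer: {}

Derivation:
pass 0 (initial): D(W)={1,2,4}
pass 1: U {1,2,3,4,5}->{}; W {1,2,4}->{}; X {1,2,4,5}->{}; Z {1,2,4}->{1,2}
pass 2: Z {1,2}->{}
pass 3: no change
Fixpoint after 3 passes: D(W) = {}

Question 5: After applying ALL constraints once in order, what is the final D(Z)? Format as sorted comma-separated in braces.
Constraint 1 (Z != U) on D(Z)={1,2,4} D(U)={1,2,3,4,5}: no change
Constraint 2 (Z < W) on D(Z)={1,2,4} D(W)={1,2,4}: Z {1,2,4}->{1,2}; W {1,2,4}->{2,4}
Constraint 3 (Z + W = X) on D(Z)={1,2} D(W)={2,4} D(X)={1,2,4,5}: X {1,2,4,5}->{4,5}
Constraint 4 (U + X = W) on D(U)={1,2,3,4,5} D(X)={4,5} D(W)={2,4}: U {1,2,3,4,5}->{}; X {4,5}->{}; W {2,4}->{}
So after all 4 constraints: D(Z) = {1,2}

Answer: {1,2}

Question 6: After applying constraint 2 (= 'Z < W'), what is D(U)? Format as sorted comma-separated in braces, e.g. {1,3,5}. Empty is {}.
Constraint 1 (Z != U) on D(Z)={1,2,4} D(U)={1,2,3,4,5}: no change
Constraint 2 (Z < W) on D(Z)={1,2,4} D(W)={1,2,4}: Z {1,2,4}->{1,2}; W {1,2,4}->{2,4}
So after constraint 2: D(U) = {1,2,3,4,5}

Answer: {1,2,3,4,5}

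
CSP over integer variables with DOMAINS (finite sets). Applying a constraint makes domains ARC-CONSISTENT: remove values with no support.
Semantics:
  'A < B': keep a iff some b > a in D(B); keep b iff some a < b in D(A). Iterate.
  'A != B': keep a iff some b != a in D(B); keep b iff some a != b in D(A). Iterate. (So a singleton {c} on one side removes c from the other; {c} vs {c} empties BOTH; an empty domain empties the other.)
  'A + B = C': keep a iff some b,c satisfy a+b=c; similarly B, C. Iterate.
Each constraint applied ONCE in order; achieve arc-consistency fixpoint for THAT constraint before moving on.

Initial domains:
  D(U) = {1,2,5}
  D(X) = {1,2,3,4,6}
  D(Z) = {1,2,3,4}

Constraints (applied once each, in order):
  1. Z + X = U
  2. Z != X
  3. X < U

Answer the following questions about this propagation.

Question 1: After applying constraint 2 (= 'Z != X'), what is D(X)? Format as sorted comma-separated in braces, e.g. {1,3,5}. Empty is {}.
Answer: {1,2,3,4}

Derivation:
Constraint 1 (Z + X = U) on D(Z)={1,2,3,4} D(X)={1,2,3,4,6} D(U)={1,2,5}: X {1,2,3,4,6}->{1,2,3,4}; U {1,2,5}->{2,5}
Constraint 2 (Z != X) on D(Z)={1,2,3,4} D(X)={1,2,3,4}: no change
So after constraint 2: D(X) = {1,2,3,4}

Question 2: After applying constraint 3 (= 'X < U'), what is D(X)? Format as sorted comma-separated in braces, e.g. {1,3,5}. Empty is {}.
Constraint 1 (Z + X = U) on D(Z)={1,2,3,4} D(X)={1,2,3,4,6} D(U)={1,2,5}: X {1,2,3,4,6}->{1,2,3,4}; U {1,2,5}->{2,5}
Constraint 2 (Z != X) on D(Z)={1,2,3,4} D(X)={1,2,3,4}: no change
Constraint 3 (X < U) on D(X)={1,2,3,4} D(U)={2,5}: no change
So after constraint 3: D(X) = {1,2,3,4}

Answer: {1,2,3,4}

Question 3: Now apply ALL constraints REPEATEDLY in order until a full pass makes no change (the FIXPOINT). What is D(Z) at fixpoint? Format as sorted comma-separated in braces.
pass 0 (initial): D(Z)={1,2,3,4}
pass 1: U {1,2,5}->{2,5}; X {1,2,3,4,6}->{1,2,3,4}
pass 2: no change
Fixpoint after 2 passes: D(Z) = {1,2,3,4}

Answer: {1,2,3,4}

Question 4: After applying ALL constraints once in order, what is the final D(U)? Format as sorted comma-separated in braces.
Constraint 1 (Z + X = U) on D(Z)={1,2,3,4} D(X)={1,2,3,4,6} D(U)={1,2,5}: X {1,2,3,4,6}->{1,2,3,4}; U {1,2,5}->{2,5}
Constraint 2 (Z != X) on D(Z)={1,2,3,4} D(X)={1,2,3,4}: no change
Constraint 3 (X < U) on D(X)={1,2,3,4} D(U)={2,5}: no change
So after all 3 constraints: D(U) = {2,5}

Answer: {2,5}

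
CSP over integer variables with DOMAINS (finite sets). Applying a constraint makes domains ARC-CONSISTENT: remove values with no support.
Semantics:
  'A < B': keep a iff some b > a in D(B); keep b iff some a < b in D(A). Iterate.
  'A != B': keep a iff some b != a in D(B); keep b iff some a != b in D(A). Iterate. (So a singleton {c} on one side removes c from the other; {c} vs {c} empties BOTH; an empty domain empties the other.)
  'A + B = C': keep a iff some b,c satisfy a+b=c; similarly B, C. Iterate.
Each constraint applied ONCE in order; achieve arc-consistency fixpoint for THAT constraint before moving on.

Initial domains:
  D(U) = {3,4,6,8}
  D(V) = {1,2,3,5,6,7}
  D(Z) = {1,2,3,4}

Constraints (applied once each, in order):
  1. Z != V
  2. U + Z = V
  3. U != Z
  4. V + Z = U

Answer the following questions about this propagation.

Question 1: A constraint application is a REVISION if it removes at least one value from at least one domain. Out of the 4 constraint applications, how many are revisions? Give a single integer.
Answer: 2

Derivation:
Constraint 1 (Z != V) on D(Z)={1,2,3,4} D(V)={1,2,3,5,6,7}: no change => not a revision
Constraint 2 (U + Z = V) on D(U)={3,4,6,8} D(Z)={1,2,3,4} D(V)={1,2,3,5,6,7}: U {3,4,6,8}->{3,4,6}; V {1,2,3,5,6,7}->{5,6,7} => REVISION
Constraint 3 (U != Z) on D(U)={3,4,6} D(Z)={1,2,3,4}: no change => not a revision
Constraint 4 (V + Z = U) on D(V)={5,6,7} D(Z)={1,2,3,4} D(U)={3,4,6}: V {5,6,7}->{5}; Z {1,2,3,4}->{1}; U {3,4,6}->{6} => REVISION
Total revisions = 2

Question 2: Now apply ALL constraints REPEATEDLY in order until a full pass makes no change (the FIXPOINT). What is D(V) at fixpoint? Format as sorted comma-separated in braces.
pass 0 (initial): D(V)={1,2,3,5,6,7}
pass 1: U {3,4,6,8}->{6}; V {1,2,3,5,6,7}->{5}; Z {1,2,3,4}->{1}
pass 2: U {6}->{}; V {5}->{}; Z {1}->{}
pass 3: no change
Fixpoint after 3 passes: D(V) = {}

Answer: {}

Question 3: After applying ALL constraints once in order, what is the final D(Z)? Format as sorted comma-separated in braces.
Answer: {1}

Derivation:
Constraint 1 (Z != V) on D(Z)={1,2,3,4} D(V)={1,2,3,5,6,7}: no change
Constraint 2 (U + Z = V) on D(U)={3,4,6,8} D(Z)={1,2,3,4} D(V)={1,2,3,5,6,7}: U {3,4,6,8}->{3,4,6}; V {1,2,3,5,6,7}->{5,6,7}
Constraint 3 (U != Z) on D(U)={3,4,6} D(Z)={1,2,3,4}: no change
Constraint 4 (V + Z = U) on D(V)={5,6,7} D(Z)={1,2,3,4} D(U)={3,4,6}: V {5,6,7}->{5}; Z {1,2,3,4}->{1}; U {3,4,6}->{6}
So after all 4 constraints: D(Z) = {1}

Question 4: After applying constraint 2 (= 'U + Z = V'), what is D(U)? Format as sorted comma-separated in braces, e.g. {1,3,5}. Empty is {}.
Answer: {3,4,6}

Derivation:
Constraint 1 (Z != V) on D(Z)={1,2,3,4} D(V)={1,2,3,5,6,7}: no change
Constraint 2 (U + Z = V) on D(U)={3,4,6,8} D(Z)={1,2,3,4} D(V)={1,2,3,5,6,7}: U {3,4,6,8}->{3,4,6}; V {1,2,3,5,6,7}->{5,6,7}
So after constraint 2: D(U) = {3,4,6}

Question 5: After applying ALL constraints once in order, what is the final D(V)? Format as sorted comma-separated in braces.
Constraint 1 (Z != V) on D(Z)={1,2,3,4} D(V)={1,2,3,5,6,7}: no change
Constraint 2 (U + Z = V) on D(U)={3,4,6,8} D(Z)={1,2,3,4} D(V)={1,2,3,5,6,7}: U {3,4,6,8}->{3,4,6}; V {1,2,3,5,6,7}->{5,6,7}
Constraint 3 (U != Z) on D(U)={3,4,6} D(Z)={1,2,3,4}: no change
Constraint 4 (V + Z = U) on D(V)={5,6,7} D(Z)={1,2,3,4} D(U)={3,4,6}: V {5,6,7}->{5}; Z {1,2,3,4}->{1}; U {3,4,6}->{6}
So after all 4 constraints: D(V) = {5}

Answer: {5}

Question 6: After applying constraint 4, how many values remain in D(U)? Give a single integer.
Answer: 1

Derivation:
Constraint 1 (Z != V) on D(Z)={1,2,3,4} D(V)={1,2,3,5,6,7}: no change
Constraint 2 (U + Z = V) on D(U)={3,4,6,8} D(Z)={1,2,3,4} D(V)={1,2,3,5,6,7}: U {3,4,6,8}->{3,4,6}; V {1,2,3,5,6,7}->{5,6,7}
Constraint 3 (U != Z) on D(U)={3,4,6} D(Z)={1,2,3,4}: no change
Constraint 4 (V + Z = U) on D(V)={5,6,7} D(Z)={1,2,3,4} D(U)={3,4,6}: V {5,6,7}->{5}; Z {1,2,3,4}->{1}; U {3,4,6}->{6}
So after constraint 4: D(U)={6}, size = 1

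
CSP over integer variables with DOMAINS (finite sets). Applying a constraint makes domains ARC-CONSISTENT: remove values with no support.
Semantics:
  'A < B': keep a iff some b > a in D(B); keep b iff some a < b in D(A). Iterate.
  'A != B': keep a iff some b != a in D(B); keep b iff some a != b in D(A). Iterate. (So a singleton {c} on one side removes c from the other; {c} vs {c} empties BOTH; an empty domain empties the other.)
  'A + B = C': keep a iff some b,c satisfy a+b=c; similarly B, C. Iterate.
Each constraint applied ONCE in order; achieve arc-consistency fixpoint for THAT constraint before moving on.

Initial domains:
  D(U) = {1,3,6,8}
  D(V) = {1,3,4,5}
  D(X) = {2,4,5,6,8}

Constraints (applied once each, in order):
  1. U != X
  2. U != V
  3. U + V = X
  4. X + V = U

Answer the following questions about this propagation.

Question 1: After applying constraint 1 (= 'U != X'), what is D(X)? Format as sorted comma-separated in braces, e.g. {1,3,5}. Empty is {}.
Constraint 1 (U != X) on D(U)={1,3,6,8} D(X)={2,4,5,6,8}: no change
So after constraint 1: D(X) = {2,4,5,6,8}

Answer: {2,4,5,6,8}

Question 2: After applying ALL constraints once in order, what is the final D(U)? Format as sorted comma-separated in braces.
Answer: {3}

Derivation:
Constraint 1 (U != X) on D(U)={1,3,6,8} D(X)={2,4,5,6,8}: no change
Constraint 2 (U != V) on D(U)={1,3,6,8} D(V)={1,3,4,5}: no change
Constraint 3 (U + V = X) on D(U)={1,3,6,8} D(V)={1,3,4,5} D(X)={2,4,5,6,8}: U {1,3,6,8}->{1,3}
Constraint 4 (X + V = U) on D(X)={2,4,5,6,8} D(V)={1,3,4,5} D(U)={1,3}: X {2,4,5,6,8}->{2}; V {1,3,4,5}->{1}; U {1,3}->{3}
So after all 4 constraints: D(U) = {3}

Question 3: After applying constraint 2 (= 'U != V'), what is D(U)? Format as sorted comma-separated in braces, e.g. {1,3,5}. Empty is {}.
Answer: {1,3,6,8}

Derivation:
Constraint 1 (U != X) on D(U)={1,3,6,8} D(X)={2,4,5,6,8}: no change
Constraint 2 (U != V) on D(U)={1,3,6,8} D(V)={1,3,4,5}: no change
So after constraint 2: D(U) = {1,3,6,8}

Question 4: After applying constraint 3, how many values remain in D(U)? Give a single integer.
Constraint 1 (U != X) on D(U)={1,3,6,8} D(X)={2,4,5,6,8}: no change
Constraint 2 (U != V) on D(U)={1,3,6,8} D(V)={1,3,4,5}: no change
Constraint 3 (U + V = X) on D(U)={1,3,6,8} D(V)={1,3,4,5} D(X)={2,4,5,6,8}: U {1,3,6,8}->{1,3}
So after constraint 3: D(U)={1,3}, size = 2

Answer: 2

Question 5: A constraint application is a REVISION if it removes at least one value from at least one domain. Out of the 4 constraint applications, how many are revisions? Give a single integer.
Answer: 2

Derivation:
Constraint 1 (U != X) on D(U)={1,3,6,8} D(X)={2,4,5,6,8}: no change => not a revision
Constraint 2 (U != V) on D(U)={1,3,6,8} D(V)={1,3,4,5}: no change => not a revision
Constraint 3 (U + V = X) on D(U)={1,3,6,8} D(V)={1,3,4,5} D(X)={2,4,5,6,8}: U {1,3,6,8}->{1,3} => REVISION
Constraint 4 (X + V = U) on D(X)={2,4,5,6,8} D(V)={1,3,4,5} D(U)={1,3}: X {2,4,5,6,8}->{2}; V {1,3,4,5}->{1}; U {1,3}->{3} => REVISION
Total revisions = 2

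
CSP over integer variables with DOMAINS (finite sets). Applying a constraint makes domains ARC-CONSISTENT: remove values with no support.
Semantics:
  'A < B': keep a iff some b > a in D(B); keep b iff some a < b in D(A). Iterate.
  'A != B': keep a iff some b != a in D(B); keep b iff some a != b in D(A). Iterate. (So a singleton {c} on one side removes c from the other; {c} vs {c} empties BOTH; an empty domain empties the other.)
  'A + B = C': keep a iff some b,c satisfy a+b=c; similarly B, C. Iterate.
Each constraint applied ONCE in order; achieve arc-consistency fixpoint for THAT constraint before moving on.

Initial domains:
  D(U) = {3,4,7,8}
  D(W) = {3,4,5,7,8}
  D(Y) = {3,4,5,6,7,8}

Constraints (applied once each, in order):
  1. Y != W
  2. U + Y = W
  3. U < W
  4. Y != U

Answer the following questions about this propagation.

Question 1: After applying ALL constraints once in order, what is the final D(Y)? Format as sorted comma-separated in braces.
Constraint 1 (Y != W) on D(Y)={3,4,5,6,7,8} D(W)={3,4,5,7,8}: no change
Constraint 2 (U + Y = W) on D(U)={3,4,7,8} D(Y)={3,4,5,6,7,8} D(W)={3,4,5,7,8}: U {3,4,7,8}->{3,4}; Y {3,4,5,6,7,8}->{3,4,5}; W {3,4,5,7,8}->{7,8}
Constraint 3 (U < W) on D(U)={3,4} D(W)={7,8}: no change
Constraint 4 (Y != U) on D(Y)={3,4,5} D(U)={3,4}: no change
So after all 4 constraints: D(Y) = {3,4,5}

Answer: {3,4,5}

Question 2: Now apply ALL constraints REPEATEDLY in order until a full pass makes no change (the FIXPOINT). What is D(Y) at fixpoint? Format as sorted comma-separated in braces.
Answer: {3,4,5}

Derivation:
pass 0 (initial): D(Y)={3,4,5,6,7,8}
pass 1: U {3,4,7,8}->{3,4}; W {3,4,5,7,8}->{7,8}; Y {3,4,5,6,7,8}->{3,4,5}
pass 2: no change
Fixpoint after 2 passes: D(Y) = {3,4,5}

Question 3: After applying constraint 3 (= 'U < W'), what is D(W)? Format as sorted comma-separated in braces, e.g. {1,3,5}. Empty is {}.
Constraint 1 (Y != W) on D(Y)={3,4,5,6,7,8} D(W)={3,4,5,7,8}: no change
Constraint 2 (U + Y = W) on D(U)={3,4,7,8} D(Y)={3,4,5,6,7,8} D(W)={3,4,5,7,8}: U {3,4,7,8}->{3,4}; Y {3,4,5,6,7,8}->{3,4,5}; W {3,4,5,7,8}->{7,8}
Constraint 3 (U < W) on D(U)={3,4} D(W)={7,8}: no change
So after constraint 3: D(W) = {7,8}

Answer: {7,8}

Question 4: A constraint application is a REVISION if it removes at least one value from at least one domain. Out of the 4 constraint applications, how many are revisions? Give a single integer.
Answer: 1

Derivation:
Constraint 1 (Y != W) on D(Y)={3,4,5,6,7,8} D(W)={3,4,5,7,8}: no change => not a revision
Constraint 2 (U + Y = W) on D(U)={3,4,7,8} D(Y)={3,4,5,6,7,8} D(W)={3,4,5,7,8}: U {3,4,7,8}->{3,4}; Y {3,4,5,6,7,8}->{3,4,5}; W {3,4,5,7,8}->{7,8} => REVISION
Constraint 3 (U < W) on D(U)={3,4} D(W)={7,8}: no change => not a revision
Constraint 4 (Y != U) on D(Y)={3,4,5} D(U)={3,4}: no change => not a revision
Total revisions = 1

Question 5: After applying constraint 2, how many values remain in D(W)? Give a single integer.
Answer: 2

Derivation:
Constraint 1 (Y != W) on D(Y)={3,4,5,6,7,8} D(W)={3,4,5,7,8}: no change
Constraint 2 (U + Y = W) on D(U)={3,4,7,8} D(Y)={3,4,5,6,7,8} D(W)={3,4,5,7,8}: U {3,4,7,8}->{3,4}; Y {3,4,5,6,7,8}->{3,4,5}; W {3,4,5,7,8}->{7,8}
So after constraint 2: D(W)={7,8}, size = 2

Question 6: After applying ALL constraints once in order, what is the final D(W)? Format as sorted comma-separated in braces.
Constraint 1 (Y != W) on D(Y)={3,4,5,6,7,8} D(W)={3,4,5,7,8}: no change
Constraint 2 (U + Y = W) on D(U)={3,4,7,8} D(Y)={3,4,5,6,7,8} D(W)={3,4,5,7,8}: U {3,4,7,8}->{3,4}; Y {3,4,5,6,7,8}->{3,4,5}; W {3,4,5,7,8}->{7,8}
Constraint 3 (U < W) on D(U)={3,4} D(W)={7,8}: no change
Constraint 4 (Y != U) on D(Y)={3,4,5} D(U)={3,4}: no change
So after all 4 constraints: D(W) = {7,8}

Answer: {7,8}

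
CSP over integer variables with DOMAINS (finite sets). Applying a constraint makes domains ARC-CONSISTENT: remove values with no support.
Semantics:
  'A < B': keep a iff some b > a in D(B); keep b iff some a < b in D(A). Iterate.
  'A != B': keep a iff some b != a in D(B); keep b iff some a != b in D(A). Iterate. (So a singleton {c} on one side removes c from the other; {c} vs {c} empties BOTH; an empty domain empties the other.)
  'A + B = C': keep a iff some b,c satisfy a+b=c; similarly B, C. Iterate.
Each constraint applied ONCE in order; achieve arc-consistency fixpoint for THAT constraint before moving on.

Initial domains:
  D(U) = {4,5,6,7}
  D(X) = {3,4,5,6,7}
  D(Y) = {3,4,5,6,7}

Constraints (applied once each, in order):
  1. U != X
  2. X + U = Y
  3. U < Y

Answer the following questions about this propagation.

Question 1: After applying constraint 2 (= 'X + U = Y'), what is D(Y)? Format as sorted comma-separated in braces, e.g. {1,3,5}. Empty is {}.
Answer: {7}

Derivation:
Constraint 1 (U != X) on D(U)={4,5,6,7} D(X)={3,4,5,6,7}: no change
Constraint 2 (X + U = Y) on D(X)={3,4,5,6,7} D(U)={4,5,6,7} D(Y)={3,4,5,6,7}: X {3,4,5,6,7}->{3}; U {4,5,6,7}->{4}; Y {3,4,5,6,7}->{7}
So after constraint 2: D(Y) = {7}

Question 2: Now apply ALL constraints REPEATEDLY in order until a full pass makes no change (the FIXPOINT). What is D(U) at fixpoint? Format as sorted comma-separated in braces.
pass 0 (initial): D(U)={4,5,6,7}
pass 1: U {4,5,6,7}->{4}; X {3,4,5,6,7}->{3}; Y {3,4,5,6,7}->{7}
pass 2: no change
Fixpoint after 2 passes: D(U) = {4}

Answer: {4}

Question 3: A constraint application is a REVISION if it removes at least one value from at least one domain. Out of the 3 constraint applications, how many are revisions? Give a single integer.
Answer: 1

Derivation:
Constraint 1 (U != X) on D(U)={4,5,6,7} D(X)={3,4,5,6,7}: no change => not a revision
Constraint 2 (X + U = Y) on D(X)={3,4,5,6,7} D(U)={4,5,6,7} D(Y)={3,4,5,6,7}: X {3,4,5,6,7}->{3}; U {4,5,6,7}->{4}; Y {3,4,5,6,7}->{7} => REVISION
Constraint 3 (U < Y) on D(U)={4} D(Y)={7}: no change => not a revision
Total revisions = 1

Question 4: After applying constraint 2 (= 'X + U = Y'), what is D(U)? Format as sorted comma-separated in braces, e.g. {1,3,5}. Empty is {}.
Constraint 1 (U != X) on D(U)={4,5,6,7} D(X)={3,4,5,6,7}: no change
Constraint 2 (X + U = Y) on D(X)={3,4,5,6,7} D(U)={4,5,6,7} D(Y)={3,4,5,6,7}: X {3,4,5,6,7}->{3}; U {4,5,6,7}->{4}; Y {3,4,5,6,7}->{7}
So after constraint 2: D(U) = {4}

Answer: {4}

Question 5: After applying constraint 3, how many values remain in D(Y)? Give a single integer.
Constraint 1 (U != X) on D(U)={4,5,6,7} D(X)={3,4,5,6,7}: no change
Constraint 2 (X + U = Y) on D(X)={3,4,5,6,7} D(U)={4,5,6,7} D(Y)={3,4,5,6,7}: X {3,4,5,6,7}->{3}; U {4,5,6,7}->{4}; Y {3,4,5,6,7}->{7}
Constraint 3 (U < Y) on D(U)={4} D(Y)={7}: no change
So after constraint 3: D(Y)={7}, size = 1

Answer: 1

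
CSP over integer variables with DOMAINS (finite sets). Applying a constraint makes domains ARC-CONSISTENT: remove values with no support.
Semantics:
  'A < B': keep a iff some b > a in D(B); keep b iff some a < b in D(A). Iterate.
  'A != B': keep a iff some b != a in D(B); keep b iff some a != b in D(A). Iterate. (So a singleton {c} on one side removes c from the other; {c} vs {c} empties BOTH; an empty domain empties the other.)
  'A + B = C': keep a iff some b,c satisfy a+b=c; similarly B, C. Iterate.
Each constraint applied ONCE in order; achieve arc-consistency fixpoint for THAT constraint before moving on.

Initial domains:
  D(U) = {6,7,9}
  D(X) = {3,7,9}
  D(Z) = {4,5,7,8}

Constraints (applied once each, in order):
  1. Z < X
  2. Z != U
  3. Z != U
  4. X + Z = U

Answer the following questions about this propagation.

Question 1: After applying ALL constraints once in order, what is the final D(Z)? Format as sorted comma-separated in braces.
Constraint 1 (Z < X) on D(Z)={4,5,7,8} D(X)={3,7,9}: X {3,7,9}->{7,9}
Constraint 2 (Z != U) on D(Z)={4,5,7,8} D(U)={6,7,9}: no change
Constraint 3 (Z != U) on D(Z)={4,5,7,8} D(U)={6,7,9}: no change
Constraint 4 (X + Z = U) on D(X)={7,9} D(Z)={4,5,7,8} D(U)={6,7,9}: X {7,9}->{}; Z {4,5,7,8}->{}; U {6,7,9}->{}
So after all 4 constraints: D(Z) = {}

Answer: {}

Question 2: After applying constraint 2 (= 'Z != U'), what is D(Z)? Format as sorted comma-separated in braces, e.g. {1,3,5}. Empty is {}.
Constraint 1 (Z < X) on D(Z)={4,5,7,8} D(X)={3,7,9}: X {3,7,9}->{7,9}
Constraint 2 (Z != U) on D(Z)={4,5,7,8} D(U)={6,7,9}: no change
So after constraint 2: D(Z) = {4,5,7,8}

Answer: {4,5,7,8}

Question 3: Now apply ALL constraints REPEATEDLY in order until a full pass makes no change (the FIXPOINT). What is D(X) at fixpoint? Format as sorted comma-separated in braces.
Answer: {}

Derivation:
pass 0 (initial): D(X)={3,7,9}
pass 1: U {6,7,9}->{}; X {3,7,9}->{}; Z {4,5,7,8}->{}
pass 2: no change
Fixpoint after 2 passes: D(X) = {}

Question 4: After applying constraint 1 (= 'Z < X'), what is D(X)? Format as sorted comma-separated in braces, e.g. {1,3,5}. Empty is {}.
Answer: {7,9}

Derivation:
Constraint 1 (Z < X) on D(Z)={4,5,7,8} D(X)={3,7,9}: X {3,7,9}->{7,9}
So after constraint 1: D(X) = {7,9}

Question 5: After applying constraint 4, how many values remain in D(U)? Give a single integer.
Answer: 0

Derivation:
Constraint 1 (Z < X) on D(Z)={4,5,7,8} D(X)={3,7,9}: X {3,7,9}->{7,9}
Constraint 2 (Z != U) on D(Z)={4,5,7,8} D(U)={6,7,9}: no change
Constraint 3 (Z != U) on D(Z)={4,5,7,8} D(U)={6,7,9}: no change
Constraint 4 (X + Z = U) on D(X)={7,9} D(Z)={4,5,7,8} D(U)={6,7,9}: X {7,9}->{}; Z {4,5,7,8}->{}; U {6,7,9}->{}
So after constraint 4: D(U)={}, size = 0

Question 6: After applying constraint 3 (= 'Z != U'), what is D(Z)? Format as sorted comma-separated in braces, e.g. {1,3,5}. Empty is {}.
Answer: {4,5,7,8}

Derivation:
Constraint 1 (Z < X) on D(Z)={4,5,7,8} D(X)={3,7,9}: X {3,7,9}->{7,9}
Constraint 2 (Z != U) on D(Z)={4,5,7,8} D(U)={6,7,9}: no change
Constraint 3 (Z != U) on D(Z)={4,5,7,8} D(U)={6,7,9}: no change
So after constraint 3: D(Z) = {4,5,7,8}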